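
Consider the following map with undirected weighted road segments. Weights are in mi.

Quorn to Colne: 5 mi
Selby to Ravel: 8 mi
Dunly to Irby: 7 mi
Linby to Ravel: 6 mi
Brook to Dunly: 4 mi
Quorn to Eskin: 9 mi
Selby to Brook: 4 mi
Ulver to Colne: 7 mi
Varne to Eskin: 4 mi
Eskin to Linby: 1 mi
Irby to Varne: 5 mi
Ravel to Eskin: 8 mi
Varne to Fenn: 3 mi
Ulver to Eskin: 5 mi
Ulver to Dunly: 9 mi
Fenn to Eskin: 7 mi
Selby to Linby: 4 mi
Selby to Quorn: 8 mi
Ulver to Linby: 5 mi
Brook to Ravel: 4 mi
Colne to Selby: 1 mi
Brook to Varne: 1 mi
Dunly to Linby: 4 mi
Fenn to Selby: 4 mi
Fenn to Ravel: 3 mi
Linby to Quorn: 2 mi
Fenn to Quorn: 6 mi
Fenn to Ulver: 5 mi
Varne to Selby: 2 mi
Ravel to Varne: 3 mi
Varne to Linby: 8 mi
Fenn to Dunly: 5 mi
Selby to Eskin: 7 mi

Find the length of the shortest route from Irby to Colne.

8 mi

Compare a few routes:
Irby - Varne - Selby - Colne: 5+2+1 = 8
Irby - Varne - Brook - Selby - Colne: 5+1+4+1 = 11
Irby - Varne - Fenn - Selby - Colne: 5+3+4+1 = 13
Cheapest is Irby - Varne - Selby - Colne at 8 mi.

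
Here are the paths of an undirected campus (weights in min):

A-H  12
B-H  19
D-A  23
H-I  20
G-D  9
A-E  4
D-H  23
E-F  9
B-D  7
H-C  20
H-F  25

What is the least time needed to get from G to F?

Shortest distances from G:
G: 0
D: 9  (via G)
B: 16  (via D)
A: 32  (via D)
H: 32  (via D)
E: 36  (via A)
F: 45  (via E)
Shortest route: G → D → A → E → F = 45 min.

45 min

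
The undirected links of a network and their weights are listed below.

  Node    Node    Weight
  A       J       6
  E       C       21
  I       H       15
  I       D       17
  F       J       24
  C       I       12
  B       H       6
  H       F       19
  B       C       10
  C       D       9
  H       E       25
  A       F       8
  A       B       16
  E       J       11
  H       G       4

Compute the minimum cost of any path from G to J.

32

Enumerating some paths:
G → H → B → A → J: 4+6+16+6 = 32
G → H → F → A → J: 4+19+8+6 = 37
The minimum is 32 via G → H → B → A → J.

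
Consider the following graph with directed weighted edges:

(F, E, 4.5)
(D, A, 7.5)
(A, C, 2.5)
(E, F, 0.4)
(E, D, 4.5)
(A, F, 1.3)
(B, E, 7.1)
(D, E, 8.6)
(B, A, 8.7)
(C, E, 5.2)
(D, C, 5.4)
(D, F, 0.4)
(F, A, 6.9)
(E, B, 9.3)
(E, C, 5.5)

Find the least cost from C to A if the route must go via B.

23.2

Best C to B: C–E–B costing 14.5
Best B to A: B–A costing 8.7
Total via B: 14.5 + 8.7 = 23.2.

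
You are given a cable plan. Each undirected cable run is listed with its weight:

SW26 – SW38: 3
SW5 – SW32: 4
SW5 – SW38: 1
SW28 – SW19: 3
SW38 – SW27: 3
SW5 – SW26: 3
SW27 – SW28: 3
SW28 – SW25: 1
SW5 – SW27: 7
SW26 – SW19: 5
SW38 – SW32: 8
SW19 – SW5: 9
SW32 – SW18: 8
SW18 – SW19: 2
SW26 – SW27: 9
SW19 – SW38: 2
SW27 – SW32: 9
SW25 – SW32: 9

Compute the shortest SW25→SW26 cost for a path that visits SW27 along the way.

10

Best SW25 to SW27: SW25 → SW28 → SW27 costing 4
Shortest SW27→SW26: SW27 → SW38 → SW26 = 6
Total via SW27: 4 + 6 = 10.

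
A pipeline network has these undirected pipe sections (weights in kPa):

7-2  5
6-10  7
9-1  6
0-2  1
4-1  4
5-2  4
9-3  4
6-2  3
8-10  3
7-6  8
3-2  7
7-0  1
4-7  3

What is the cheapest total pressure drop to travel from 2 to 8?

Settle nodes by increasing distance from 2:
2: 0
0: 1  (via 2)
7: 2  (via 0)
6: 3  (via 2)
5: 4  (via 2)
4: 5  (via 7)
3: 7  (via 2)
1: 9  (via 4)
10: 10  (via 6)
9: 11  (via 3)
8: 13  (via 10)
Shortest route: 2–6–10–8 = 13 kPa.

13 kPa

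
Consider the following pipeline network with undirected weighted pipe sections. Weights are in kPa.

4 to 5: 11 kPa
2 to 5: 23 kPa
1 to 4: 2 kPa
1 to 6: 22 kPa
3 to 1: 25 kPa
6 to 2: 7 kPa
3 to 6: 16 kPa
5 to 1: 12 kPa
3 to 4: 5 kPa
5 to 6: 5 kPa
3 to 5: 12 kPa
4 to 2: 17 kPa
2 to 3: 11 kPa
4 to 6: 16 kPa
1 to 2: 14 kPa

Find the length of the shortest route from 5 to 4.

11 kPa

Candidate routes:
5 → 1 → 4: 12+2 = 14
5 → 4: 11 = 11
5 → 3 → 4: 12+5 = 17
Cheapest is 5 → 4 at 11 kPa.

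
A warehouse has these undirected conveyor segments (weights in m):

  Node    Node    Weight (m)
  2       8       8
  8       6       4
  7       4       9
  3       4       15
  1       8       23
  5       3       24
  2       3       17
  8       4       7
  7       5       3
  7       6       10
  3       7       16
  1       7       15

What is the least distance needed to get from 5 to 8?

Settle nodes by increasing distance from 5:
5: 0
7: 3  (via 5)
4: 12  (via 7)
6: 13  (via 7)
8: 17  (via 6)
Shortest route: 5–7–6–8 = 17 m.

17 m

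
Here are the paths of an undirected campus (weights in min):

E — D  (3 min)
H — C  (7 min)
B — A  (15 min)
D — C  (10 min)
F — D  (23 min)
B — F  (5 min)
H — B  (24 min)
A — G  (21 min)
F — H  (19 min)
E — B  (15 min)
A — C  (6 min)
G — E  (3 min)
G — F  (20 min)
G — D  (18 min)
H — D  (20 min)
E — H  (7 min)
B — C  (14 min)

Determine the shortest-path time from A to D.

Enumerating some paths:
A - C - H - E - D: 6+7+7+3 = 23
A - C - D: 6+10 = 16
Cheapest is A - C - D at 16 min.

16 min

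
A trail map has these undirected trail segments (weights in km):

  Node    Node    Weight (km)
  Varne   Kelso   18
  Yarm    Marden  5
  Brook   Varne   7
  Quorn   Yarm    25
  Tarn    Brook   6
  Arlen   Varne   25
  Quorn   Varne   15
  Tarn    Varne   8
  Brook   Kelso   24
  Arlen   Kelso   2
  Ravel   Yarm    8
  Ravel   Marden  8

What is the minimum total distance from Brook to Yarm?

47 km

Compare a few routes:
Brook → Varne → Quorn → Yarm: 7+15+25 = 47
Brook → Kelso → Varne → Quorn → Yarm: 24+18+15+25 = 82
Brook → Tarn → Varne → Quorn → Yarm: 6+8+15+25 = 54
The minimum is 47 km via Brook → Varne → Quorn → Yarm.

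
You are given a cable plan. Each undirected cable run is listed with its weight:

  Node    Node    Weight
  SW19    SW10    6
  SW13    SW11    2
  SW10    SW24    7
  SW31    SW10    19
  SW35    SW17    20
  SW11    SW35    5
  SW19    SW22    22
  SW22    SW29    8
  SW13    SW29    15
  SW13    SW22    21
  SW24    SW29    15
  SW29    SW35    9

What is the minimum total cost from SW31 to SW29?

Running Dijkstra from SW31:
SW31: 0
SW10: 19  (via SW31)
SW19: 25  (via SW10)
SW24: 26  (via SW10)
SW29: 41  (via SW24)
Shortest route: SW31 → SW10 → SW24 → SW29 = 41.

41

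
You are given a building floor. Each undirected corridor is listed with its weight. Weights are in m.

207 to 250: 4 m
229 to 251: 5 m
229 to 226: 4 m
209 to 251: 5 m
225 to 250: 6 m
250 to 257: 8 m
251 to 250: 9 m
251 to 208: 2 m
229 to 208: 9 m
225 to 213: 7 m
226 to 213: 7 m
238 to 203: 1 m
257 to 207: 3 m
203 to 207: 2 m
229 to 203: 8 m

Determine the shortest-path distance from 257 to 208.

Shortest distances from 257:
257: 0
207: 3  (via 257)
203: 5  (via 207)
238: 6  (via 203)
250: 7  (via 207)
225: 13  (via 250)
229: 13  (via 203)
251: 16  (via 250)
226: 17  (via 229)
208: 18  (via 251)
Shortest route: 257–207–250–251–208 = 18 m.

18 m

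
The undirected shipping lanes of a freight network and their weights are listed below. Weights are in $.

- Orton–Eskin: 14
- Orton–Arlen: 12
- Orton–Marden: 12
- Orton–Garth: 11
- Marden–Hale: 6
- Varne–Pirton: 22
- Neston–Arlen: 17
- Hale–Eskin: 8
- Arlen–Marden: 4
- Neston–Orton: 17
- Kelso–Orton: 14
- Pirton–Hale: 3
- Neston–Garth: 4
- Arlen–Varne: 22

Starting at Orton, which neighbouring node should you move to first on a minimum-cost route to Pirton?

Marden

Enumerating some paths:
Orton - Marden - Hale - Pirton: 12+6+3 = 21
Orton - Arlen - Marden - Hale - Pirton: 12+4+6+3 = 25
Orton - Eskin - Hale - Pirton: 14+8+3 = 25
Orton - Garth - Neston - Arlen - Marden - Hale - Pirton: 11+4+17+4+6+3 = 45
Cheapest is Orton - Marden - Hale - Pirton at $21.
So from Orton the first move is to Marden.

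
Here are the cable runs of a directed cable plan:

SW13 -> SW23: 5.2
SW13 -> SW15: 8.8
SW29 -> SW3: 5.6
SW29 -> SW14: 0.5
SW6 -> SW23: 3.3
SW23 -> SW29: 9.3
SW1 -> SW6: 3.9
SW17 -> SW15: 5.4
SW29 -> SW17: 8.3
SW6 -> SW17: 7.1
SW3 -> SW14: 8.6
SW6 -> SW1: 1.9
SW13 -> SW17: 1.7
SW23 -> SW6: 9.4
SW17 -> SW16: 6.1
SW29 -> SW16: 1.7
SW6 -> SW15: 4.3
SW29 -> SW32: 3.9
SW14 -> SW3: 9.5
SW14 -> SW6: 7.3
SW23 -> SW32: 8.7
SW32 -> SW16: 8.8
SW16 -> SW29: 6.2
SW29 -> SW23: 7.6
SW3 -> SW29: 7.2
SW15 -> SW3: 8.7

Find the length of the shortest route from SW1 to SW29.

Settle nodes by increasing distance from SW1:
SW1: 0
SW6: 3.9  (via SW1)
SW23: 7.2  (via SW6)
SW15: 8.2  (via SW6)
SW17: 11  (via SW6)
SW32: 15.9  (via SW23)
SW29: 16.5  (via SW23)
Shortest route: SW1–SW6–SW23–SW29 = 16.5.

16.5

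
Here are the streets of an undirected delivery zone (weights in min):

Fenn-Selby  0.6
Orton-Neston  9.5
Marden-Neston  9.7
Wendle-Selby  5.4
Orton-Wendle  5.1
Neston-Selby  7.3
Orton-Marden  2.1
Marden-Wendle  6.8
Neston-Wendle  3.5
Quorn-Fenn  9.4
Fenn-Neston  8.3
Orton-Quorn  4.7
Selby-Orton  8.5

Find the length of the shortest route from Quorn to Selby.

Running Dijkstra from Quorn:
Quorn: 0
Orton: 4.7  (via Quorn)
Marden: 6.8  (via Orton)
Fenn: 9.4  (via Quorn)
Wendle: 9.8  (via Orton)
Selby: 10  (via Fenn)
Shortest route: Quorn–Fenn–Selby = 10 min.

10 min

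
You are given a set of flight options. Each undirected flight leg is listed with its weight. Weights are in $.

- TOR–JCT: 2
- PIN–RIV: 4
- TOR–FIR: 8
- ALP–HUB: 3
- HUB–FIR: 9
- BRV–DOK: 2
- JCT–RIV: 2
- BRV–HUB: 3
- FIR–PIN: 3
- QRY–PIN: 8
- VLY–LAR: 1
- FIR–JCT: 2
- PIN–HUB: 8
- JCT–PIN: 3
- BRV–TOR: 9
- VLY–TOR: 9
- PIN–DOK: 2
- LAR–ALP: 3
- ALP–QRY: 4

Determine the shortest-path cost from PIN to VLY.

$14

Enumerating some paths:
PIN–HUB–ALP–LAR–VLY: 8+3+3+1 = 15
PIN–FIR–JCT–TOR–VLY: 3+2+2+9 = 16
PIN–JCT–TOR–VLY: 3+2+9 = 14
PIN–QRY–ALP–LAR–VLY: 8+4+3+1 = 16
Cheapest is PIN–JCT–TOR–VLY at $14.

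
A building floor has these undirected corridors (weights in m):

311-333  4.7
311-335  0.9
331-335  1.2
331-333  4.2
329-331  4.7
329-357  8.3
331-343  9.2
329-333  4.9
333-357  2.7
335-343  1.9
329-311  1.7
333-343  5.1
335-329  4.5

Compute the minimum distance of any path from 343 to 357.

Compare a few routes:
343–335–331–333–357: 1.9+1.2+4.2+2.7 = 10
343–333–357: 5.1+2.7 = 7.8
The minimum is 7.8 m via 343–333–357.

7.8 m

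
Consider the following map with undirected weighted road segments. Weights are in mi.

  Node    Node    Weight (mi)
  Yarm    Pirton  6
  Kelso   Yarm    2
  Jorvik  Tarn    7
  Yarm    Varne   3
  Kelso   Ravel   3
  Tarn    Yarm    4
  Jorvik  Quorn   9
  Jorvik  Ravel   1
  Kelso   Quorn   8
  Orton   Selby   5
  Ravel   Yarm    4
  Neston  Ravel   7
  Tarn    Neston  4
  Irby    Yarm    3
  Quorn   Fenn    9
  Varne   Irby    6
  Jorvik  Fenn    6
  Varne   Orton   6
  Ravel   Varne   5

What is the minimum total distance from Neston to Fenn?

14 mi

Shortest distances from Neston:
Neston: 0
Tarn: 4  (via Neston)
Ravel: 7  (via Neston)
Yarm: 8  (via Tarn)
Jorvik: 8  (via Ravel)
Kelso: 10  (via Ravel)
Irby: 11  (via Yarm)
Varne: 11  (via Yarm)
Fenn: 14  (via Jorvik)
Shortest route: Neston–Ravel–Jorvik–Fenn = 14 mi.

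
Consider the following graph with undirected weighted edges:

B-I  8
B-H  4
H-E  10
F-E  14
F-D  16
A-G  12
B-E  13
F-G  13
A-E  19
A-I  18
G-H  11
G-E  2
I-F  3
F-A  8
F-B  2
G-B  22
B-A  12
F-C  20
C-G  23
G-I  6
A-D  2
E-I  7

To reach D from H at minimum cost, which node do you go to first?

B

Compare a few routes:
H - G - A - D: 11+12+2 = 25
H - B - A - D: 4+12+2 = 18
H - B - F - D: 4+2+16 = 22
H - B - F - A - D: 4+2+8+2 = 16
The minimum is 16 via H - B - F - A - D.
So from H the first move is to B.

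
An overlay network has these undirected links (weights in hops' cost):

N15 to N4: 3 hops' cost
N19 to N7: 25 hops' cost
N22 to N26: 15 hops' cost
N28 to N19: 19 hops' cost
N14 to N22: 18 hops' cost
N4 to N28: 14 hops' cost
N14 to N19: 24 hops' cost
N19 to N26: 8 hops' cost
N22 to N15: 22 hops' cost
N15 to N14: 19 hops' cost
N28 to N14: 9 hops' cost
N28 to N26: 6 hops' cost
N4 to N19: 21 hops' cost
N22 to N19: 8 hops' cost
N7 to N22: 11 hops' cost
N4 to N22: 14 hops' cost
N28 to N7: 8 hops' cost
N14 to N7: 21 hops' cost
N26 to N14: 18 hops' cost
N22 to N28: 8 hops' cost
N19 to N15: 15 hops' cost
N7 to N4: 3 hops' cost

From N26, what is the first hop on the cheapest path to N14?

Candidate routes:
N26–N28–N14: 6+9 = 15
N26–N14: 18 = 18
N26–N22–N28–N14: 15+8+9 = 32
Cheapest is N26–N28–N14 at 15 hops' cost.
So from N26 the first move is to N28.

N28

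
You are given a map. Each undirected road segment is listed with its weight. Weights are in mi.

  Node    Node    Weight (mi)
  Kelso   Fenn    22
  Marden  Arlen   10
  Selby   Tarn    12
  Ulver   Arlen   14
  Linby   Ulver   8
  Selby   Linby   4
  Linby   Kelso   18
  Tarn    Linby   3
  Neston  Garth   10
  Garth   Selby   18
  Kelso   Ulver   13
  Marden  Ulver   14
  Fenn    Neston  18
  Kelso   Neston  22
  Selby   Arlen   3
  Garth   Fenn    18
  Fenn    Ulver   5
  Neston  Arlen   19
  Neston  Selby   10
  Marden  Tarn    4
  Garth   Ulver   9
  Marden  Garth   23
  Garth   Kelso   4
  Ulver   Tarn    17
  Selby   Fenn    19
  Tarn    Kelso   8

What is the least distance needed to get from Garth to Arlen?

21 mi

Settle nodes by increasing distance from Garth:
Garth: 0
Kelso: 4  (via Garth)
Ulver: 9  (via Garth)
Neston: 10  (via Garth)
Tarn: 12  (via Kelso)
Fenn: 14  (via Ulver)
Linby: 15  (via Tarn)
Marden: 16  (via Tarn)
Selby: 18  (via Garth)
Arlen: 21  (via Selby)
Shortest route: Garth → Selby → Arlen = 21 mi.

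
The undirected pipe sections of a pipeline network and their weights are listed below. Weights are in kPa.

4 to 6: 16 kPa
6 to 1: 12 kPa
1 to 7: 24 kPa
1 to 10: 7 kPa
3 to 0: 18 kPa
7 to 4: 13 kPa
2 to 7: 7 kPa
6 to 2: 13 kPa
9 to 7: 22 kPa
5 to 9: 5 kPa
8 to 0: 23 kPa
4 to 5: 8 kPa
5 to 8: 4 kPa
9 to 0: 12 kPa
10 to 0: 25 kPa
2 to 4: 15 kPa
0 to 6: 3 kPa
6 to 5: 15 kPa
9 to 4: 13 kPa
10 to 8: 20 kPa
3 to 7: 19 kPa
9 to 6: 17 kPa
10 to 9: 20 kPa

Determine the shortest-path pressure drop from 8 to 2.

27 kPa

Settle nodes by increasing distance from 8:
8: 0
5: 4  (via 8)
9: 9  (via 5)
4: 12  (via 5)
6: 19  (via 5)
10: 20  (via 8)
0: 21  (via 9)
7: 25  (via 4)
1: 27  (via 10)
2: 27  (via 4)
Shortest route: 8–5–4–2 = 27 kPa.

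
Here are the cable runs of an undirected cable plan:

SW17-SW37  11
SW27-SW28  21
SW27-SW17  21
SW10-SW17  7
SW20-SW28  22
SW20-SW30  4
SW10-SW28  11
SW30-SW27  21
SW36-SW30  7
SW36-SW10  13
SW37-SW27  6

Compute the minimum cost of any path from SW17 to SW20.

31

Shortest distances from SW17:
SW17: 0
SW10: 7  (via SW17)
SW37: 11  (via SW17)
SW27: 17  (via SW37)
SW28: 18  (via SW10)
SW36: 20  (via SW10)
SW30: 27  (via SW36)
SW20: 31  (via SW30)
Shortest route: SW17–SW10–SW36–SW30–SW20 = 31.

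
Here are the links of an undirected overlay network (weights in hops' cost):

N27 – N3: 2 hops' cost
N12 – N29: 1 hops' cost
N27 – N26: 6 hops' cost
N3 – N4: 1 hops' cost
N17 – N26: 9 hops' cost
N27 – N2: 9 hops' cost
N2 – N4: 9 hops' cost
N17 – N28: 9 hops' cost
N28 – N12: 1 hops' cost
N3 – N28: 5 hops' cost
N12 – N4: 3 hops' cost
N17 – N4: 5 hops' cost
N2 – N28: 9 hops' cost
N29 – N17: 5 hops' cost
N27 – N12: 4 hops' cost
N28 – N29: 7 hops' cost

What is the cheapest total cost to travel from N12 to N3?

4 hops' cost

Compare a few routes:
N12 - N27 - N3: 4+2 = 6
N12 - N4 - N3: 3+1 = 4
N12 - N28 - N3: 1+5 = 6
Cheapest is N12 - N4 - N3 at 4 hops' cost.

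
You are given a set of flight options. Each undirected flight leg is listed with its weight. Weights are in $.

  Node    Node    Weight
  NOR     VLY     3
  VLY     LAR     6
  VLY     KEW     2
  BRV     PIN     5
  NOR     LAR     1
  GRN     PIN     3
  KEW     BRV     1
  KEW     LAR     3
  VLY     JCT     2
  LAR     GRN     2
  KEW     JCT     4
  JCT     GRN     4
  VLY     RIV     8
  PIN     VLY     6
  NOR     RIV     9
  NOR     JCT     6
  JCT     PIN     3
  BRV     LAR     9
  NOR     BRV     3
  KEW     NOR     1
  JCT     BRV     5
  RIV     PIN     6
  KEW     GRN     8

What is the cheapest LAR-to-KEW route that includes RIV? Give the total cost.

$20

Best LAR to RIV: LAR → NOR → RIV costing 10
Shortest RIV→KEW: RIV → VLY → KEW = 10
Total via RIV: 10 + 10 = $20.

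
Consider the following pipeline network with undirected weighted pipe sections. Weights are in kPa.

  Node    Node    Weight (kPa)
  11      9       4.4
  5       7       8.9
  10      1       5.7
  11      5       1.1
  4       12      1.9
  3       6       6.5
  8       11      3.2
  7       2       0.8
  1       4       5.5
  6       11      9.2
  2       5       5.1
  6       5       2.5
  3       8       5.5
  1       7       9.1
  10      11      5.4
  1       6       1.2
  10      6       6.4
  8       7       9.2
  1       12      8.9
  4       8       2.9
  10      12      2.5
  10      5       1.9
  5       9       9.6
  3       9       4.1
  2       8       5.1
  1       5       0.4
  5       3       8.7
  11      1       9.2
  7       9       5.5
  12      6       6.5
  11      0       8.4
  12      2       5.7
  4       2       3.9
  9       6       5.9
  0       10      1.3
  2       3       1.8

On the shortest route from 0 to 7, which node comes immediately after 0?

Compare a few routes:
0 - 10 - 5 - 2 - 7: 1.3+1.9+5.1+0.8 = 9.1
0 - 10 - 12 - 2 - 7: 1.3+2.5+5.7+0.8 = 10.3
The minimum is 9.1 kPa via 0 - 10 - 5 - 2 - 7.
So from 0 the first move is to 10.

10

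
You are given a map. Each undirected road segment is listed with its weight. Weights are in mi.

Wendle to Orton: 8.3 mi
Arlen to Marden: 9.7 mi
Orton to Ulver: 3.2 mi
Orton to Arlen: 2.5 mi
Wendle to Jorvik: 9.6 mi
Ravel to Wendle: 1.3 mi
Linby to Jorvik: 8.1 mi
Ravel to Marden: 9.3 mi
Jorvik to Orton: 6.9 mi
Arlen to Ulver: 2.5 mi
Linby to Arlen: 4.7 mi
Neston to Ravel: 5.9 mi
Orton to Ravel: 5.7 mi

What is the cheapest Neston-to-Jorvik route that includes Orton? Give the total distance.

Shortest Neston→Orton: Neston–Ravel–Orton = 11.6
Shortest Orton→Jorvik: Orton–Jorvik = 6.9
Total via Orton: 11.6 + 6.9 = 18.5 mi.

18.5 mi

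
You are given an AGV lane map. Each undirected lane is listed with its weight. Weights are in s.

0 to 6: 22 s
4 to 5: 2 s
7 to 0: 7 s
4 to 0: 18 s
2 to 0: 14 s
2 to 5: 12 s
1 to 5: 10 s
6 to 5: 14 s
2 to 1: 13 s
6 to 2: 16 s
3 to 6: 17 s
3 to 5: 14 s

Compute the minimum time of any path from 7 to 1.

34 s

Enumerating some paths:
7–0–2–1: 7+14+13 = 34
7–0–4–5–2–1: 7+18+2+12+13 = 52
7–0–2–5–1: 7+14+12+10 = 43
7–0–4–5–1: 7+18+2+10 = 37
The minimum is 34 s via 7–0–2–1.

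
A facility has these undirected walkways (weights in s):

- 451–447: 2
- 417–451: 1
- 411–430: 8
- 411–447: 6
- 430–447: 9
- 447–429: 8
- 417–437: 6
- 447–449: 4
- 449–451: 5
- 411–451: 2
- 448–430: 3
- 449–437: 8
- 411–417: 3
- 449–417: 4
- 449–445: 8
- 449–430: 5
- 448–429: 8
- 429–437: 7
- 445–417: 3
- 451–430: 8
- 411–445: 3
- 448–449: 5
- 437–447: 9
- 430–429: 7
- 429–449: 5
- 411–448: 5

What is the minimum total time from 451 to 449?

5 s

Shortest distances from 451:
451: 0
417: 1  (via 451)
447: 2  (via 451)
411: 2  (via 451)
445: 4  (via 417)
449: 5  (via 451)
Shortest route: 451–449 = 5 s.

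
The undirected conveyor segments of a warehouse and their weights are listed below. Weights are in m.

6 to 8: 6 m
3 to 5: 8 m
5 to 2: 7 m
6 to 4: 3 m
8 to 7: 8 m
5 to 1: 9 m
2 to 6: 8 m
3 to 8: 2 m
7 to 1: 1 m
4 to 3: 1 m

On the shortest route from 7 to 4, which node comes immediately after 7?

Enumerating some paths:
7–8–3–4: 8+2+1 = 11
7–8–6–4: 8+6+3 = 17
The minimum is 11 m via 7–8–3–4.
So from 7 the first move is to 8.

8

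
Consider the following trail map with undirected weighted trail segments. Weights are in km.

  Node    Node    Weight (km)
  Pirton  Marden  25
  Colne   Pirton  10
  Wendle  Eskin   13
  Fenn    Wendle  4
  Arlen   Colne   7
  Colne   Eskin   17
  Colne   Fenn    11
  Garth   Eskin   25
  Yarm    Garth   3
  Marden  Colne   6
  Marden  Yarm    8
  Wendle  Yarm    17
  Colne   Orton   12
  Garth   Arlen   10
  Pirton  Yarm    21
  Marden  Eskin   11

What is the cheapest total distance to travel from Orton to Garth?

29 km

Candidate routes:
Orton → Colne → Arlen → Garth: 12+7+10 = 29
Orton → Colne → Fenn → Wendle → Yarm → Garth: 12+11+4+17+3 = 47
Orton → Colne → Pirton → Yarm → Garth: 12+10+21+3 = 46
The minimum is 29 km via Orton → Colne → Arlen → Garth.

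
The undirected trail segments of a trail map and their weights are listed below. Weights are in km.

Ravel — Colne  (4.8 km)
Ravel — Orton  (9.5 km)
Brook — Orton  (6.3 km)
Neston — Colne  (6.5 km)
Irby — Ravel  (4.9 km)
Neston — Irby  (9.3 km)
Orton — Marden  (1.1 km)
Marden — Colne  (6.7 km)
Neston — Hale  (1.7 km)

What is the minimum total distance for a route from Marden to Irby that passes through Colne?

Best Marden to Colne: Marden → Colne costing 6.7
Best Colne to Irby: Colne → Ravel → Irby costing 9.7
Total via Colne: 6.7 + 9.7 = 16.4 km.

16.4 km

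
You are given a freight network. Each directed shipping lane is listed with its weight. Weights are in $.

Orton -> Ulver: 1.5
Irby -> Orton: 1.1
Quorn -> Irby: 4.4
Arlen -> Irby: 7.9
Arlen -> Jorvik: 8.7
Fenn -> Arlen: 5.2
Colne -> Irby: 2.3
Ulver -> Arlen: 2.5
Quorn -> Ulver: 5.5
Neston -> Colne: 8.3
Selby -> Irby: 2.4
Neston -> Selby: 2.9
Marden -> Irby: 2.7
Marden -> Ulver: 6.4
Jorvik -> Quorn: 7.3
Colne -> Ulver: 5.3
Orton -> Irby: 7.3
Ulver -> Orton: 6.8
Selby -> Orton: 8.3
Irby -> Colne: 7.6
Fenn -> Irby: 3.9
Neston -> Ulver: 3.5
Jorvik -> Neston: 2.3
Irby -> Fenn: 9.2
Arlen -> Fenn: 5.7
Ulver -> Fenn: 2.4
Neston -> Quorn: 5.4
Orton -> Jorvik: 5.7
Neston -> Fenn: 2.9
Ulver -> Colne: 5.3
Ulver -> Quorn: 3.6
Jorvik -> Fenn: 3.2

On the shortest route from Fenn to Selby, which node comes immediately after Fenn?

Candidate routes:
Fenn - Arlen - Jorvik - Neston - Selby: 5.2+8.7+2.3+2.9 = 19.1
Fenn - Irby - Orton - Jorvik - Neston - Selby: 3.9+1.1+5.7+2.3+2.9 = 15.9
The minimum is $15.9 via Fenn - Irby - Orton - Jorvik - Neston - Selby.
So from Fenn the first move is to Irby.

Irby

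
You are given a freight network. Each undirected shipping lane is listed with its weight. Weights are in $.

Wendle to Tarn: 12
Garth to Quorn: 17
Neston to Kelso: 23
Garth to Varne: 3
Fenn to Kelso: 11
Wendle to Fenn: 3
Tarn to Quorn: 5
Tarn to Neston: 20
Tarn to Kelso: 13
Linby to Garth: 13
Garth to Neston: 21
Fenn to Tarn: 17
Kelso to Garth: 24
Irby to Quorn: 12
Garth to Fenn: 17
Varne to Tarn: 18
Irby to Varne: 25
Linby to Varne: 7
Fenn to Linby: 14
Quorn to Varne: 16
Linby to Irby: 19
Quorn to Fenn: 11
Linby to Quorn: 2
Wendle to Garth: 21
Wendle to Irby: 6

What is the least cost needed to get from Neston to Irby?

Candidate routes:
Neston → Garth → Varne → Linby → Quorn → Irby: 21+3+7+2+12 = 45
Neston → Tarn → Quorn → Irby: 20+5+12 = 37
Neston → Kelso → Fenn → Wendle → Irby: 23+11+3+6 = 43
Neston → Tarn → Wendle → Irby: 20+12+6 = 38
The minimum is $37 via Neston → Tarn → Quorn → Irby.

$37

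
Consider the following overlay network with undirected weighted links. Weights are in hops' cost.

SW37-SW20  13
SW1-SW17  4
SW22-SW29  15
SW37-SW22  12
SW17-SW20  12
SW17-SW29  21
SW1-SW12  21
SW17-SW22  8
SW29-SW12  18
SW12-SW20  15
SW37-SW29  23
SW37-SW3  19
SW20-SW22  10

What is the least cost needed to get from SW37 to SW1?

Running Dijkstra from SW37:
SW37: 0
SW22: 12  (via SW37)
SW20: 13  (via SW37)
SW3: 19  (via SW37)
SW17: 20  (via SW22)
SW29: 23  (via SW37)
SW1: 24  (via SW17)
Shortest route: SW37 → SW22 → SW17 → SW1 = 24 hops' cost.

24 hops' cost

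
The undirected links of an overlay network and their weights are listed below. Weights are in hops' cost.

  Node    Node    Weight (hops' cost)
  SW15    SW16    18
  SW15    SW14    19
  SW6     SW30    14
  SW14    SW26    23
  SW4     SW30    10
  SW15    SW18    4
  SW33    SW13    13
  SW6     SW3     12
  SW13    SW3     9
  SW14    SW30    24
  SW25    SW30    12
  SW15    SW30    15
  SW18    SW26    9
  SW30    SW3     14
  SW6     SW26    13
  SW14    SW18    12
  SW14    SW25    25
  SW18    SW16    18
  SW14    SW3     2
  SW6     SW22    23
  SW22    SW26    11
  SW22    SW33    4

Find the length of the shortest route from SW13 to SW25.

Settle nodes by increasing distance from SW13:
SW13: 0
SW3: 9  (via SW13)
SW14: 11  (via SW3)
SW33: 13  (via SW13)
SW22: 17  (via SW33)
SW6: 21  (via SW3)
SW30: 23  (via SW3)
SW18: 23  (via SW14)
SW15: 27  (via SW18)
SW26: 28  (via SW22)
SW4: 33  (via SW30)
SW25: 35  (via SW30)
Shortest route: SW13 → SW3 → SW30 → SW25 = 35 hops' cost.

35 hops' cost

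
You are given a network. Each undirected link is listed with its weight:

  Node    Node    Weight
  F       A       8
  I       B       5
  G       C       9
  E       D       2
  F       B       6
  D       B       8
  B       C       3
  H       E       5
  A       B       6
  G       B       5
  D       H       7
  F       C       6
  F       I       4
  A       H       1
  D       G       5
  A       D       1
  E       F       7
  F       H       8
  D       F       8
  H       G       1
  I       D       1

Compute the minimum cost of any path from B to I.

Settle nodes by increasing distance from B:
B: 0
C: 3  (via B)
G: 5  (via B)
I: 5  (via B)
Shortest route: B–I = 5.

5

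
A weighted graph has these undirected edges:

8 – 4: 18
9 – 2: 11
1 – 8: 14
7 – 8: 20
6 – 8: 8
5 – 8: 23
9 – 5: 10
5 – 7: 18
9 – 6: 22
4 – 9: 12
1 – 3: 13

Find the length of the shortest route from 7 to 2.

Enumerating some paths:
7–5–9–2: 18+10+11 = 39
7–8–4–9–2: 20+18+12+11 = 61
Cheapest is 7–5–9–2 at 39.

39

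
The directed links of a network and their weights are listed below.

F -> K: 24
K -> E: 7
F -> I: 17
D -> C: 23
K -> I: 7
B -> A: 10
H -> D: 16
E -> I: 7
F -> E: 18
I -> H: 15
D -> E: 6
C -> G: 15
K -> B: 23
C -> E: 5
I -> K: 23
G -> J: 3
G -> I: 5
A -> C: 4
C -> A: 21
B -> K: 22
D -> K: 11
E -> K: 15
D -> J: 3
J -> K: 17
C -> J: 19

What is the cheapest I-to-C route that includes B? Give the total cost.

Shortest I→B: I–K–B = 46
Best B to C: B–A–C costing 14
Total via B: 46 + 14 = 60.

60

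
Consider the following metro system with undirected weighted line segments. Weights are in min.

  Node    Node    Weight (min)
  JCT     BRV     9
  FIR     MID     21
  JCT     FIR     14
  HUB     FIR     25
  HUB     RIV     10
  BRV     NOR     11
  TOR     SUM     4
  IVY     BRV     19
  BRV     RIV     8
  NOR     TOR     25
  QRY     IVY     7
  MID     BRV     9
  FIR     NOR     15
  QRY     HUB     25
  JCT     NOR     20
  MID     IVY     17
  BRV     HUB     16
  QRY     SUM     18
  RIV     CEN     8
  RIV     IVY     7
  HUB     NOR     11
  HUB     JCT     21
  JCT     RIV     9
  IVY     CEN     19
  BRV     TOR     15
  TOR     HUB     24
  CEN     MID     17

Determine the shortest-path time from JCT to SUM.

28 min

Enumerating some paths:
JCT–BRV–TOR–SUM: 9+15+4 = 28
JCT–RIV–HUB–TOR–SUM: 9+10+24+4 = 47
JCT–RIV–BRV–TOR–SUM: 9+8+15+4 = 36
JCT–RIV–IVY–QRY–SUM: 9+7+7+18 = 41
The minimum is 28 min via JCT–BRV–TOR–SUM.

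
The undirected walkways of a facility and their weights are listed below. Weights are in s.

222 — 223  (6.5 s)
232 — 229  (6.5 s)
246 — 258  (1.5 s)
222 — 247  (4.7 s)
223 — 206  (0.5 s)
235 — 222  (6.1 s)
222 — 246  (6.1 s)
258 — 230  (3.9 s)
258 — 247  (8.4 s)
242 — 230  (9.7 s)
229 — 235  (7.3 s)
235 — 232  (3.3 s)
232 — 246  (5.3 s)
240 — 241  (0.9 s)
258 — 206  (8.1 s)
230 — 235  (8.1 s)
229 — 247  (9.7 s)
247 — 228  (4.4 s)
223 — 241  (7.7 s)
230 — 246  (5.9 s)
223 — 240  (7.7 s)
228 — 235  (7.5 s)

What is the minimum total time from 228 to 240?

Running Dijkstra from 228:
228: 0
247: 4.4  (via 228)
235: 7.5  (via 228)
222: 9.1  (via 247)
232: 10.8  (via 235)
258: 12.8  (via 247)
229: 14.1  (via 247)
246: 14.3  (via 258)
230: 15.6  (via 235)
223: 15.6  (via 222)
206: 16.1  (via 223)
241: 23.3  (via 223)
240: 23.3  (via 223)
Shortest route: 228–247–222–223–240 = 23.3 s.

23.3 s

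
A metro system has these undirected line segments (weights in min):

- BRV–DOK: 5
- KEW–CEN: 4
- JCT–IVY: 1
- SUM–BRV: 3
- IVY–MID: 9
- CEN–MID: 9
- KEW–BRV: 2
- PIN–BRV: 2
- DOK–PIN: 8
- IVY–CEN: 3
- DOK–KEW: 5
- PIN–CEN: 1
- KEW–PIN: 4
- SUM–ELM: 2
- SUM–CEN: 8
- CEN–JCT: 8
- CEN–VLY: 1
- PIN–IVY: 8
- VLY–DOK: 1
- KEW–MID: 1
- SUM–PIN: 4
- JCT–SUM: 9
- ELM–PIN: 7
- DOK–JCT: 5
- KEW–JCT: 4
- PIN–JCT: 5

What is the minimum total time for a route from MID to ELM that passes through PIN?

Best MID to PIN: MID–KEW–PIN costing 5
Shortest PIN→ELM: PIN–SUM–ELM = 6
Total via PIN: 5 + 6 = 11 min.

11 min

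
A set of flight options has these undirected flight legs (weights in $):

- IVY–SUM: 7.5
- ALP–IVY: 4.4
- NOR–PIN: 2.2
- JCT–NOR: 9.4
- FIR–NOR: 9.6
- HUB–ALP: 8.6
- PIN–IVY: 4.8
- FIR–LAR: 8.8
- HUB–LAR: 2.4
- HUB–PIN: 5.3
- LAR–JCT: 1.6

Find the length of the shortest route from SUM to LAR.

Shortest distances from SUM:
SUM: 0
IVY: 7.5  (via SUM)
ALP: 11.9  (via IVY)
PIN: 12.3  (via IVY)
NOR: 14.5  (via PIN)
HUB: 17.6  (via PIN)
LAR: 20  (via HUB)
Shortest route: SUM → IVY → PIN → HUB → LAR = $20.

$20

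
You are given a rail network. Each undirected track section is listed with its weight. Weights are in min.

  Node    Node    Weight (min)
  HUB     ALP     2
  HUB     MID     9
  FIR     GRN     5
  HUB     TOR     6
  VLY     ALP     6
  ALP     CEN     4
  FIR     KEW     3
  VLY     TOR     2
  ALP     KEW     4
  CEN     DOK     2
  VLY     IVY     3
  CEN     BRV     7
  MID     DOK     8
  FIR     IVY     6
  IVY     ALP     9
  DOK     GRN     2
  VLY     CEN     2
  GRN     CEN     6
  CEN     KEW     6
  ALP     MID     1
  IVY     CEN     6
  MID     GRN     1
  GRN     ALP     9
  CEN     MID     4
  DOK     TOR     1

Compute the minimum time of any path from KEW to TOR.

9 min

Compare a few routes:
KEW - CEN - DOK - TOR: 6+2+1 = 9
KEW - FIR - GRN - DOK - TOR: 3+5+2+1 = 11
KEW - ALP - CEN - DOK - TOR: 4+4+2+1 = 11
KEW - CEN - VLY - TOR: 6+2+2 = 10
The minimum is 9 min via KEW - CEN - DOK - TOR.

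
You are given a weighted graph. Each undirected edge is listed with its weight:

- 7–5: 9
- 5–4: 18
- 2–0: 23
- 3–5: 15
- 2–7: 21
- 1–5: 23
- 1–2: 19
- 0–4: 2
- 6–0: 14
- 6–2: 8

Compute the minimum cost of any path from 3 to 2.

Candidate routes:
3–5–4–0–2: 15+18+2+23 = 58
3–5–1–2: 15+23+19 = 57
3–5–4–0–6–2: 15+18+2+14+8 = 57
3–5–7–2: 15+9+21 = 45
Cheapest is 3–5–7–2 at 45.

45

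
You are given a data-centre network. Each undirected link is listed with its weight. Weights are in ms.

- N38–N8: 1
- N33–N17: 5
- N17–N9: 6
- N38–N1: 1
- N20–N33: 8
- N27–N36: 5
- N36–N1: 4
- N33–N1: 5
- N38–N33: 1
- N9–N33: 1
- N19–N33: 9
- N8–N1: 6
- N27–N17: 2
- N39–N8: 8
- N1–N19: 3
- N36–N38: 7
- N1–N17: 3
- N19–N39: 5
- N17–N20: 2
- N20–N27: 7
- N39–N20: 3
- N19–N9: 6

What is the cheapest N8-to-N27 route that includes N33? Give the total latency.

9 ms

Best N8 to N33: N8 → N38 → N33 costing 2
Best N33 to N27: N33 → N17 → N27 costing 7
Total via N33: 2 + 7 = 9 ms.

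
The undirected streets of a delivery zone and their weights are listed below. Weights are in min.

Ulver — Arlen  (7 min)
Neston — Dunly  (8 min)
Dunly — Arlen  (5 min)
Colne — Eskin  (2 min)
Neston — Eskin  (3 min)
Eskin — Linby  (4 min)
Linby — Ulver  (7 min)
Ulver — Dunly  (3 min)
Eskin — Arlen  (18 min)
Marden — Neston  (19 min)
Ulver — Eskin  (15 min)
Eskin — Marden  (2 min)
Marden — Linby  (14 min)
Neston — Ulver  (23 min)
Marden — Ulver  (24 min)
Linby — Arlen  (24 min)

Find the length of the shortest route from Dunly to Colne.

Running Dijkstra from Dunly:
Dunly: 0
Ulver: 3  (via Dunly)
Arlen: 5  (via Dunly)
Neston: 8  (via Dunly)
Linby: 10  (via Ulver)
Eskin: 11  (via Neston)
Colne: 13  (via Eskin)
Shortest route: Dunly–Neston–Eskin–Colne = 13 min.

13 min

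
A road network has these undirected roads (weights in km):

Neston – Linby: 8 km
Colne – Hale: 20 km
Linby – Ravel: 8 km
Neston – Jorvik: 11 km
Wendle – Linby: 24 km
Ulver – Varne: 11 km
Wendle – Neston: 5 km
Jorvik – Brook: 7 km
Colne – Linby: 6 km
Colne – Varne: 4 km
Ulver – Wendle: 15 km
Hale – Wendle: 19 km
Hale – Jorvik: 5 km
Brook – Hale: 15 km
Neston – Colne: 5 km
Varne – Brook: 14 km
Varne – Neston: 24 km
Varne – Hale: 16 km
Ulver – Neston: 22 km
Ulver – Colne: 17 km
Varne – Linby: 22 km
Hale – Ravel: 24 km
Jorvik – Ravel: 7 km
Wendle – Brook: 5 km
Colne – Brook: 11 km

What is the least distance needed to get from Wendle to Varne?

14 km

Compare a few routes:
Wendle–Brook–Colne–Varne: 5+11+4 = 20
Wendle–Neston–Colne–Varne: 5+5+4 = 14
Wendle–Neston–Linby–Colne–Varne: 5+8+6+4 = 23
Wendle–Brook–Varne: 5+14 = 19
Cheapest is Wendle–Neston–Colne–Varne at 14 km.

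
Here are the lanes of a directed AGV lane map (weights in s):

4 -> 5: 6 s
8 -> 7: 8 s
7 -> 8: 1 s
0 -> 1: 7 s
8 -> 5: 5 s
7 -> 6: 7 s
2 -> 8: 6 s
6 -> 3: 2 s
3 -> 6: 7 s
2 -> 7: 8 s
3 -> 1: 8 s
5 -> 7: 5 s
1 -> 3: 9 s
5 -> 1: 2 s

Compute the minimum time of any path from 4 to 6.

18 s

Compare a few routes:
4 - 5 - 7 - 6: 6+5+7 = 18
4 - 5 - 1 - 3 - 6: 6+2+9+7 = 24
The minimum is 18 s via 4 - 5 - 7 - 6.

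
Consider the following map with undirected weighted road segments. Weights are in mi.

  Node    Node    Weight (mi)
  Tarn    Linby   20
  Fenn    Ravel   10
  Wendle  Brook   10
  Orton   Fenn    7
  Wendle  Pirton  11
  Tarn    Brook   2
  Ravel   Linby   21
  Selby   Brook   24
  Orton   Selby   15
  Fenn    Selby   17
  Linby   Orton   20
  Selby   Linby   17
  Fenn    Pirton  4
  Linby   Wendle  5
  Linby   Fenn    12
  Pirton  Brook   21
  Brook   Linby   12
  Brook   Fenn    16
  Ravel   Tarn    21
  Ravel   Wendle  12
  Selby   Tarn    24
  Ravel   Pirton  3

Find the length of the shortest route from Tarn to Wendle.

Running Dijkstra from Tarn:
Tarn: 0
Brook: 2  (via Tarn)
Wendle: 12  (via Brook)
Shortest route: Tarn–Brook–Wendle = 12 mi.

12 mi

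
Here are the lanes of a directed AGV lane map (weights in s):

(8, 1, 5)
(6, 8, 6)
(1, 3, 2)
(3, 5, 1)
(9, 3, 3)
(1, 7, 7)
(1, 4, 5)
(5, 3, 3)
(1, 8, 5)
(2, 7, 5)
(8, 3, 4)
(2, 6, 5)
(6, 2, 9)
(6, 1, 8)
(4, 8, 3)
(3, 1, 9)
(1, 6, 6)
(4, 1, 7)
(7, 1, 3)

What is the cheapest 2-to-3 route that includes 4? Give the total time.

Best 2 to 4: 2 → 7 → 1 → 4 costing 13
Shortest 4→3: 4 → 8 → 3 = 7
Total via 4: 13 + 7 = 20 s.

20 s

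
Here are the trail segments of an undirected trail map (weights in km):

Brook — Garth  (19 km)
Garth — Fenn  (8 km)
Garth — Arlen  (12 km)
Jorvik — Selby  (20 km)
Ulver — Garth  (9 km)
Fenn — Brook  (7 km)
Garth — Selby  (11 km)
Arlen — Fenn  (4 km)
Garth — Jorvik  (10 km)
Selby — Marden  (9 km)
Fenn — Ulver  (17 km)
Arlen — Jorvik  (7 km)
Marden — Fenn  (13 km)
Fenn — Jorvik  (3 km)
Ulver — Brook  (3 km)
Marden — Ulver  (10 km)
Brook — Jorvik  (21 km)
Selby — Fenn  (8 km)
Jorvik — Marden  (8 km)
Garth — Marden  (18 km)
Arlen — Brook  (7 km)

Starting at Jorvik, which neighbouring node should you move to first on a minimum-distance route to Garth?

Candidate routes:
Jorvik - Fenn - Garth: 3+8 = 11
Jorvik - Arlen - Garth: 7+12 = 19
Jorvik - Garth: 10 = 10
Jorvik - Arlen - Fenn - Garth: 7+4+8 = 19
The minimum is 10 km via Jorvik - Garth.
So from Jorvik the first move is to Garth.

Garth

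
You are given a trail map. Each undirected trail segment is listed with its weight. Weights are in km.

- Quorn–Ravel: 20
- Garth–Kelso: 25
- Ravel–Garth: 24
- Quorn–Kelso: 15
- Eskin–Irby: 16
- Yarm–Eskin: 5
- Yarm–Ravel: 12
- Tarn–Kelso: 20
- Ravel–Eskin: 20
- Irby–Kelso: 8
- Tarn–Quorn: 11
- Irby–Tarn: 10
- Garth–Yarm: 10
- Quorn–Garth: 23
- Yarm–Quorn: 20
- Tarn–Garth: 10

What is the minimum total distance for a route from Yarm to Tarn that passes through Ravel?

43 km

Shortest Yarm→Ravel: Yarm → Ravel = 12
Best Ravel to Tarn: Ravel → Quorn → Tarn costing 31
Total via Ravel: 12 + 31 = 43 km.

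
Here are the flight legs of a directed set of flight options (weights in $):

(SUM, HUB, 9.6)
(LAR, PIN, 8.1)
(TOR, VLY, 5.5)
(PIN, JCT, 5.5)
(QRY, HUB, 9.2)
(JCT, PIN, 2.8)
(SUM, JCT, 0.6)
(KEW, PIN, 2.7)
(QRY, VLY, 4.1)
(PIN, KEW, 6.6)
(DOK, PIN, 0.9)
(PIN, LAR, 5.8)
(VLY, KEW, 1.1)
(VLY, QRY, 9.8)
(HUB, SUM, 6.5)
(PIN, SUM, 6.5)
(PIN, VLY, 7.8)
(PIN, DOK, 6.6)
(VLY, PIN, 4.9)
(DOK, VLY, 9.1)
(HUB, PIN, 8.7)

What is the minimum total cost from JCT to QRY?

Shortest distances from JCT:
JCT: 0
PIN: 2.8  (via JCT)
LAR: 8.6  (via PIN)
SUM: 9.3  (via PIN)
KEW: 9.4  (via PIN)
DOK: 9.4  (via PIN)
VLY: 10.6  (via PIN)
HUB: 18.9  (via SUM)
QRY: 20.4  (via VLY)
Shortest route: JCT–PIN–VLY–QRY = $20.4.

$20.4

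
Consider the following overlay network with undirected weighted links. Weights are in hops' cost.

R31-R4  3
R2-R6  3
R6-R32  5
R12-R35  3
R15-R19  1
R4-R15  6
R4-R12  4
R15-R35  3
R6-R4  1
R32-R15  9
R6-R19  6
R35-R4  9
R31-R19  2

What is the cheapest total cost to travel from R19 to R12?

7 hops' cost

Enumerating some paths:
R19 - R15 - R4 - R12: 1+6+4 = 11
R19 - R31 - R4 - R12: 2+3+4 = 9
R19 - R15 - R35 - R12: 1+3+3 = 7
Cheapest is R19 - R15 - R35 - R12 at 7 hops' cost.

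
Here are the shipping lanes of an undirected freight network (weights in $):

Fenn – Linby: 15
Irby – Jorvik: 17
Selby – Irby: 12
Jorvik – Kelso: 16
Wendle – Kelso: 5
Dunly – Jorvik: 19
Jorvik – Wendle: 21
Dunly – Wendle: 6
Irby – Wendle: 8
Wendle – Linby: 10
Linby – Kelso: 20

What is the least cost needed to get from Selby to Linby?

Settle nodes by increasing distance from Selby:
Selby: 0
Irby: 12  (via Selby)
Wendle: 20  (via Irby)
Kelso: 25  (via Wendle)
Dunly: 26  (via Wendle)
Jorvik: 29  (via Irby)
Linby: 30  (via Wendle)
Shortest route: Selby–Irby–Wendle–Linby = $30.

$30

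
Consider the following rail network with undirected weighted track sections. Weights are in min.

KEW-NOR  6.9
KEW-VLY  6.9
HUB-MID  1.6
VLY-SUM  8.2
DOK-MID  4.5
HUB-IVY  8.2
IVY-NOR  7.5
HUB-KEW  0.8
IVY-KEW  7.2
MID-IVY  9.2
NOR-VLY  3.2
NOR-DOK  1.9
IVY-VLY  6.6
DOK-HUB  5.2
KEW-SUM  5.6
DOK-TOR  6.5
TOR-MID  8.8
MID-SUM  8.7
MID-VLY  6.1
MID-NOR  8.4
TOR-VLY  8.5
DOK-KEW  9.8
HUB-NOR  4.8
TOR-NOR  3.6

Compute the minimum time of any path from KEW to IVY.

Settle nodes by increasing distance from KEW:
KEW: 0
HUB: 0.8  (via KEW)
MID: 2.4  (via HUB)
SUM: 5.6  (via KEW)
NOR: 5.6  (via HUB)
DOK: 6  (via HUB)
VLY: 6.9  (via KEW)
IVY: 7.2  (via KEW)
Shortest route: KEW–IVY = 7.2 min.

7.2 min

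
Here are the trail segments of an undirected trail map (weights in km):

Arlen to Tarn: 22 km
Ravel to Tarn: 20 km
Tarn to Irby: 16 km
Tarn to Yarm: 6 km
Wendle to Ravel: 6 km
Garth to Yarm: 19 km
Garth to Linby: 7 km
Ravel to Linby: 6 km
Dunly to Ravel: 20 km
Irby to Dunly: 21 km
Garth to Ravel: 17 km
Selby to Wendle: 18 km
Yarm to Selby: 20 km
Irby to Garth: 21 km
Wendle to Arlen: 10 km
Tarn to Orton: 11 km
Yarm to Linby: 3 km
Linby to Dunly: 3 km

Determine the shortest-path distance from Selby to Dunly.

Compare a few routes:
Selby - Wendle - Ravel - Linby - Dunly: 18+6+6+3 = 33
Selby - Yarm - Linby - Dunly: 20+3+3 = 26
Selby - Wendle - Ravel - Dunly: 18+6+20 = 44
Cheapest is Selby - Yarm - Linby - Dunly at 26 km.

26 km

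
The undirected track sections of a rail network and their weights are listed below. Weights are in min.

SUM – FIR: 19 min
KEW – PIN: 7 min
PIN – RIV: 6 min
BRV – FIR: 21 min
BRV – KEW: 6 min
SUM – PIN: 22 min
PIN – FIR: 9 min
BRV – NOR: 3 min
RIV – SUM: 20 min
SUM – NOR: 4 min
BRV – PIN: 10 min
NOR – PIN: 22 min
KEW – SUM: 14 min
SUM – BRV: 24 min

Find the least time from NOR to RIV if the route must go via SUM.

Shortest NOR→SUM: NOR–SUM = 4
Shortest SUM→RIV: SUM–RIV = 20
Total via SUM: 4 + 20 = 24 min.

24 min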